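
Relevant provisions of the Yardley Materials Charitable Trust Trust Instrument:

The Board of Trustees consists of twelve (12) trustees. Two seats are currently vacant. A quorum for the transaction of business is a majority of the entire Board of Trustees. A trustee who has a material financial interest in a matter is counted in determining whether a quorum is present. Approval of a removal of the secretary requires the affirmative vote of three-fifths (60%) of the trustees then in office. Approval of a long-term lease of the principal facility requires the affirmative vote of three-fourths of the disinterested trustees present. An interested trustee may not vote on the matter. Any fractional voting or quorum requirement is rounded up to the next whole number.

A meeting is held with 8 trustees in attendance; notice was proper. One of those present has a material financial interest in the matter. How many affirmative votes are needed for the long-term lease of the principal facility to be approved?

6

The long-term lease of the principal facility requires three-fourths of the disinterested trustees present (8 − 1 = 7).
3/4 of 7 = 5.25, rounded up to 6.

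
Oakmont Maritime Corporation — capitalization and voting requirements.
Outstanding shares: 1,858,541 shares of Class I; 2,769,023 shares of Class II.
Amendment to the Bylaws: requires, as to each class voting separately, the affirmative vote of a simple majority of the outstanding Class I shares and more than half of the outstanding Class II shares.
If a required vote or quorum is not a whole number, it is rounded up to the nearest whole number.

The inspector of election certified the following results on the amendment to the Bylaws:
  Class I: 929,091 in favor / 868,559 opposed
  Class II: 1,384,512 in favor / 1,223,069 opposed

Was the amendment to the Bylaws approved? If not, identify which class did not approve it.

Class I: a majority of 1858541 is 929271; 929,271 required, 929,091 in favor — not approved.
Class II: a majority of 2769023 is 1384512; 1,384,512 required, 1,384,512 in favor — approved.

Not approved — the Class I shares did not give the required vote.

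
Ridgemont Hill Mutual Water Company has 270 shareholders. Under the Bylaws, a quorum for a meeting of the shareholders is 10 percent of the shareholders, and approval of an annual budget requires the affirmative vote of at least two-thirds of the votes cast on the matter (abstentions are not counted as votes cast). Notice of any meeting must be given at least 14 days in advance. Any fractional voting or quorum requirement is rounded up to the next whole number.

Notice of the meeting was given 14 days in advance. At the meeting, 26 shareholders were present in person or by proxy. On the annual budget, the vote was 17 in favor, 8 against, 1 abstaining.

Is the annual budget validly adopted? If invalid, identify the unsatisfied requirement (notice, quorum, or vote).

Notice: 14 days given; 14 required. Satisfied.
Quorum: 10% of 270 = 27; 26 present. Not satisfied.
Vote: requires two-thirds of the votes cast (26 − 1 abstaining = 25); 2/3 of 25 = 16.67, rounded up to 17, so 17 needed; 17 in favor. Satisfied.

Invalid — quorum requirement not satisfied.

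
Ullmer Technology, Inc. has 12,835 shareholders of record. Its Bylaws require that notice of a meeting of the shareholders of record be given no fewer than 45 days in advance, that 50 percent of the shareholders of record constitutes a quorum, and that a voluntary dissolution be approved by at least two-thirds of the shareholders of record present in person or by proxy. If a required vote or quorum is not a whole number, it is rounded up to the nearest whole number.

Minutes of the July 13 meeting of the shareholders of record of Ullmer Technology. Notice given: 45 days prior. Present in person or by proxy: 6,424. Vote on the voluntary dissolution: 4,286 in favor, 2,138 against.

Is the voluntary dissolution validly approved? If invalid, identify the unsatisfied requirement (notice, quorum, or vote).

Valid — all requirements satisfied.

Notice: 45 days given; 45 required. Satisfied.
Quorum: 50% of 12,835 = 6,417.50, rounded up to 6,418; 6,424 present. Satisfied.
Vote: requires two-thirds of those present (6,424); 2/3 of 6424 = 4282.67, rounded up to 4283, so 4,283 needed; 4,286 in favor. Satisfied.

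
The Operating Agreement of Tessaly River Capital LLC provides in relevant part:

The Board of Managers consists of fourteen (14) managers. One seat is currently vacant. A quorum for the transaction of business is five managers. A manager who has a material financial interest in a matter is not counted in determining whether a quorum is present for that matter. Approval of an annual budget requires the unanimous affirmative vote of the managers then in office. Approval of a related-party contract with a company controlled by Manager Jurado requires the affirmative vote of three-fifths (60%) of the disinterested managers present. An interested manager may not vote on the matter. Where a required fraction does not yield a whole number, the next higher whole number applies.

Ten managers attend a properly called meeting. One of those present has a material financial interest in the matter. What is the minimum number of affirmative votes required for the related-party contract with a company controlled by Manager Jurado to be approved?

The related-party contract with a company controlled by Manager Jurado requires three-fifths of the disinterested managers present (10 − 1 = 9).
3/5 of 9 = 5.40, rounded up to 6.

6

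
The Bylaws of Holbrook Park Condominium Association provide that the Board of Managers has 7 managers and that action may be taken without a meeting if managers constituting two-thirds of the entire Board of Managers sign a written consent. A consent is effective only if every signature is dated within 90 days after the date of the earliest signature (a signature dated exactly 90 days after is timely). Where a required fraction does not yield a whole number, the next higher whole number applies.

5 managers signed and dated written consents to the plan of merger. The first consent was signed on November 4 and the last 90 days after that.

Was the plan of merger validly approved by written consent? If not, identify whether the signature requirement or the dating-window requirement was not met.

Signatures required: two-thirds of 7 — 2/3 of 7 = 4.67, rounded up to 5, so 5 needed; 5 signed. Sufficient.
Dating window: the latest signature is 90 days after the earliest; the limit is 90 days. Within the window.

Effective — both the signature and dating-window requirements are satisfied.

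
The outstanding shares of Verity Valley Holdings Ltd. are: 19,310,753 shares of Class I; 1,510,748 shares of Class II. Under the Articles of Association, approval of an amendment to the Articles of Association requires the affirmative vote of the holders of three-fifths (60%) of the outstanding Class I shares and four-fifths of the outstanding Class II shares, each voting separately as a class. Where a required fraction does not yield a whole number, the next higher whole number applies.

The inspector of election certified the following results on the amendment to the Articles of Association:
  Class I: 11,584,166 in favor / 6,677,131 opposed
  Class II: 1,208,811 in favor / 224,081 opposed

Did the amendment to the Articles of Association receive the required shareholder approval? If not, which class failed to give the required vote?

Class I: 3/5 of 19310753 = 11586451.80, rounded up to 11586452; 11,586,452 required, 11,584,166 in favor — not approved.
Class II: 4/5 of 1510748 = 1208598.40, rounded up to 1208599; 1,208,599 required, 1,208,811 in favor — approved.

Not approved — the Class I shares did not give the required vote.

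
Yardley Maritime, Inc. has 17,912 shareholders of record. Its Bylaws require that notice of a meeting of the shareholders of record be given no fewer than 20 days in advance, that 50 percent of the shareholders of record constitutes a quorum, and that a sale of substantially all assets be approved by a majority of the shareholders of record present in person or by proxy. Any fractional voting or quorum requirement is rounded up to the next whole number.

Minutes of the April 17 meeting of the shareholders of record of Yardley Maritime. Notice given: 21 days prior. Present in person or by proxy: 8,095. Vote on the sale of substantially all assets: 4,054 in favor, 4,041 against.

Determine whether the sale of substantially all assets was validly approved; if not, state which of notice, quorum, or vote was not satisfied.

Invalid — quorum requirement not satisfied.

Notice: 21 days given; 20 required. Satisfied.
Quorum: 50% of 17,912 = 8,956; 8,095 present. Not satisfied.
Vote: requires a majority of those present (8,095); a majority of 8095 is 4048, so 4,048 needed; 4,054 in favor. Satisfied.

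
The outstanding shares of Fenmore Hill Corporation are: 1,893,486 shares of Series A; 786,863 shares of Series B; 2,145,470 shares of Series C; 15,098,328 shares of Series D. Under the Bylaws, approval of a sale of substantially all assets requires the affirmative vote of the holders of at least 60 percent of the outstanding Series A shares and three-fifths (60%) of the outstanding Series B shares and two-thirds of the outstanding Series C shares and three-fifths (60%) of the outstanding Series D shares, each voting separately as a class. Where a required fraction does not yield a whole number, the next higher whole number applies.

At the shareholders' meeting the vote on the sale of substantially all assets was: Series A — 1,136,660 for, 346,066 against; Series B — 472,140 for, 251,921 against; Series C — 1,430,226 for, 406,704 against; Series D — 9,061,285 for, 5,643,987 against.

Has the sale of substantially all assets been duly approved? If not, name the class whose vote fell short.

Not approved — the Series C shares did not give the required vote.

Series A: 3/5 of 1893486 = 1136091.60, rounded up to 1136092; 1,136,092 required, 1,136,660 in favor — approved.
Series B: 3/5 of 786863 = 472117.80, rounded up to 472118; 472,118 required, 472,140 in favor — approved.
Series C: 2/3 of 2145470 = 1430313.33, rounded up to 1430314; 1,430,314 required, 1,430,226 in favor — not approved.
Series D: 3/5 of 15098328 = 9058996.80, rounded up to 9058997; 9,058,997 required, 9,061,285 in favor — approved.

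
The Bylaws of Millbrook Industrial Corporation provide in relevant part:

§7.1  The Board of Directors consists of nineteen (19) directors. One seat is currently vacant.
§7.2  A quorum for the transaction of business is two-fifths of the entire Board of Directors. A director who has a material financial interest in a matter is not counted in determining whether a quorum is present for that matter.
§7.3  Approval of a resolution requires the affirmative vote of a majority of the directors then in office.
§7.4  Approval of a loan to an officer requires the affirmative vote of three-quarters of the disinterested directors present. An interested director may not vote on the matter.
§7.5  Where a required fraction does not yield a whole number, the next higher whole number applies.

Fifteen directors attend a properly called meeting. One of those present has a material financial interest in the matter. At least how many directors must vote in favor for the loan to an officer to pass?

11

The loan to an officer requires three-fourths of the disinterested directors present (15 − 1 = 14).
3/4 of 14 = 10.50, rounded up to 11.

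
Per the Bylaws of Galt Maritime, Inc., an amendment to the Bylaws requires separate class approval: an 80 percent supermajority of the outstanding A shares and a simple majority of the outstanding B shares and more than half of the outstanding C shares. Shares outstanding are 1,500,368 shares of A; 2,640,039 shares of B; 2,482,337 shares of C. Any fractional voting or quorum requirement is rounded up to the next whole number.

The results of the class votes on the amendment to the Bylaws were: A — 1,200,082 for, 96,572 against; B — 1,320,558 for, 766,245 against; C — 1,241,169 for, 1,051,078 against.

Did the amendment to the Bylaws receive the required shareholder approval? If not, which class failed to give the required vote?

A: 4/5 of 1500368 = 1200294.40, rounded up to 1200295; 1,200,295 required, 1,200,082 in favor — not approved.
B: a majority of 2640039 is 1320020; 1,320,020 required, 1,320,558 in favor — approved.
C: a majority of 2482337 is 1241169; 1,241,169 required, 1,241,169 in favor — approved.

Not approved — the A shares did not give the required vote.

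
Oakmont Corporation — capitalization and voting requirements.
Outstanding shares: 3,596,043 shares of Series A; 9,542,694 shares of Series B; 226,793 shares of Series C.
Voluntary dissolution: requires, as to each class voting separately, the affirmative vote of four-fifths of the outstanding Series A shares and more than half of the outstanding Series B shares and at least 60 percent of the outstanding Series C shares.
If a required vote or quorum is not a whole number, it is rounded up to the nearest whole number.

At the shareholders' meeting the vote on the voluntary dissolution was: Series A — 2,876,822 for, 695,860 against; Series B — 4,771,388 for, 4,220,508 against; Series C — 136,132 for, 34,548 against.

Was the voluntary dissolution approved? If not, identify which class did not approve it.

Not approved — the Series A shares did not give the required vote.

Series A: 4/5 of 3596043 = 2876834.40, rounded up to 2876835; 2,876,835 required, 2,876,822 in favor — not approved.
Series B: a majority of 9542694 is 4771348; 4,771,348 required, 4,771,388 in favor — approved.
Series C: 3/5 of 226793 = 136075.80, rounded up to 136076; 136,076 required, 136,132 in favor — approved.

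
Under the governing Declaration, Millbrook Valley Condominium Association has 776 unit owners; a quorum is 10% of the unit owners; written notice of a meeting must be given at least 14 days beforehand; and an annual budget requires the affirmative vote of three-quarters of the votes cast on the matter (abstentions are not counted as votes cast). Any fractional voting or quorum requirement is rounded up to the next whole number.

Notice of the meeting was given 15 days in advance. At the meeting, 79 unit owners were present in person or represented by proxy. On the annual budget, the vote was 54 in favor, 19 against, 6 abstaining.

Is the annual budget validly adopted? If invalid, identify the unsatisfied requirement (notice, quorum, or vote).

Invalid — vote requirement not satisfied.

Notice: 15 days given; 14 required. Satisfied.
Quorum: 10% of 776 = 77.60, rounded up to 78; 79 present. Satisfied.
Vote: requires three-fourths of the votes cast (79 − 6 abstaining = 73); 3/4 of 73 = 54.75, rounded up to 55, so 55 needed; 54 in favor. Not satisfied.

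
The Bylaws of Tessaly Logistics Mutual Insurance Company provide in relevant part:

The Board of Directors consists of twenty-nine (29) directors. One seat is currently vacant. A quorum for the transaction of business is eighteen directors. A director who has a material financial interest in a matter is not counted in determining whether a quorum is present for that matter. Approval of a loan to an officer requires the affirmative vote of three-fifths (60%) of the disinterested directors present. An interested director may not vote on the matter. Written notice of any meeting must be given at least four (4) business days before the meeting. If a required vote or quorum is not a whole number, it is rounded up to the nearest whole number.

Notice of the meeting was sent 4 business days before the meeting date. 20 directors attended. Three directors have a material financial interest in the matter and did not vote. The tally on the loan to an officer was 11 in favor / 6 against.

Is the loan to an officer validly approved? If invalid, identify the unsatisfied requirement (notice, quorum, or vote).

Invalid — quorum requirement not satisfied.

Notice: 4 business days given; 4 required (4 ≥ 4). Satisfied.
Quorum: 20 present, but the 3 interested directors do not count, leaving 17. Quorum is 18. Not satisfied.
Vote: the loan to an officer requires three-fifths of the disinterested directors present (20 − 3 = 17). 3/5 of 17 = 10.20, rounded up to 11, so 11 affirmative votes are needed; 11 voted in favor. Satisfied. (Moot — without a quorum no business can be validly transacted.)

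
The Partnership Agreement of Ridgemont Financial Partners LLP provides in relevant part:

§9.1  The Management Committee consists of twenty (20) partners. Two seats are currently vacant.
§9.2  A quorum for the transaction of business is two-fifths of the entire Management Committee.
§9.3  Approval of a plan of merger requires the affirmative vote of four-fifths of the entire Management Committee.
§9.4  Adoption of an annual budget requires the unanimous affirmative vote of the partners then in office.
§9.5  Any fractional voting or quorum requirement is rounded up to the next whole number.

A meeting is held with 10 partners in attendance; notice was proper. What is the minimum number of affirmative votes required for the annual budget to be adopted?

The annual budget requires the unanimous vote of the partners then in office (18).
Unanimous means all 18.
(Only 10 can vote, so the annual budget cannot pass at this meeting, but the required vote is still 18.)

18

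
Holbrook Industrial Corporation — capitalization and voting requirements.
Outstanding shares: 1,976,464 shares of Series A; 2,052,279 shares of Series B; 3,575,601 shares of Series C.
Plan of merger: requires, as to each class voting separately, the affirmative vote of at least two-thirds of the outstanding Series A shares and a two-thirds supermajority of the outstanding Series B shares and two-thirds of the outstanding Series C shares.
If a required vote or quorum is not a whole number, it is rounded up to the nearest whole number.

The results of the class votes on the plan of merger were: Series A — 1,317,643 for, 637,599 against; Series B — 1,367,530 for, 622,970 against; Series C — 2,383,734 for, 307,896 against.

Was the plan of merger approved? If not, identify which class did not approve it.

Series A: 2/3 of 1976464 = 1317642.67, rounded up to 1317643; 1,317,643 required, 1,317,643 in favor — approved.
Series B: 2/3 of 2052279 = 1368186; 1,368,186 required, 1,367,530 in favor — not approved.
Series C: 2/3 of 3575601 = 2383734; 2,383,734 required, 2,383,734 in favor — approved.

Not approved — the Series B shares did not give the required vote.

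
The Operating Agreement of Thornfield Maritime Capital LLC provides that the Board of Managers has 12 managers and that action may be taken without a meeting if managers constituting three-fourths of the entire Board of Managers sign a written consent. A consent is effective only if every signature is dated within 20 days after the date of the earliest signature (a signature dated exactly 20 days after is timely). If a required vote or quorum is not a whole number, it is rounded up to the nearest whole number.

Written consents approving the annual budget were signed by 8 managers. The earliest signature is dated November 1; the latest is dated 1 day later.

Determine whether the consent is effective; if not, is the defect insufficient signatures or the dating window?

Signatures required: three-fourths of 12 — 3/4 of 12 = 9, so 9 needed; 8 signed. Insufficient.
Dating window: the latest signature is 1 day after the earliest; the limit is 20 days. Within the window.

Not effective — insufficient signatures.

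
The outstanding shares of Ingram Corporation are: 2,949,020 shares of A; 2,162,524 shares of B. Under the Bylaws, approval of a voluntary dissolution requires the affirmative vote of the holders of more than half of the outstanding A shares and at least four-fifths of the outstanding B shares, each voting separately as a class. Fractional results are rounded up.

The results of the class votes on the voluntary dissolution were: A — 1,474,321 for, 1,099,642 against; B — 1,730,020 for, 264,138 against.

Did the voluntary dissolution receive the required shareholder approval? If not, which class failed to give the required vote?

Not approved — the A shares did not give the required vote.

A: a majority of 2949020 is 1474511; 1,474,511 required, 1,474,321 in favor — not approved.
B: 4/5 of 2162524 = 1730019.20, rounded up to 1730020; 1,730,020 required, 1,730,020 in favor — approved.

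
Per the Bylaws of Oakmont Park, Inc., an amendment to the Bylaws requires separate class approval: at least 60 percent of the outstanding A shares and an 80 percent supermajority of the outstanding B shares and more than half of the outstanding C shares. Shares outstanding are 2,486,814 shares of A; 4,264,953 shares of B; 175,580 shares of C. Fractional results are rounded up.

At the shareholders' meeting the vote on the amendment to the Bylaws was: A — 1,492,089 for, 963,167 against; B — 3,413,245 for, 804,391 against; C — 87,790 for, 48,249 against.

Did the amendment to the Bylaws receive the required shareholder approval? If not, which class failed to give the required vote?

A: 3/5 of 2486814 = 1492088.40, rounded up to 1492089; 1,492,089 required, 1,492,089 in favor — approved.
B: 4/5 of 4264953 = 3411962.40, rounded up to 3411963; 3,411,963 required, 3,413,245 in favor — approved.
C: a majority of 175580 is 87791; 87,791 required, 87,790 in favor — not approved.

Not approved — the C shares did not give the required vote.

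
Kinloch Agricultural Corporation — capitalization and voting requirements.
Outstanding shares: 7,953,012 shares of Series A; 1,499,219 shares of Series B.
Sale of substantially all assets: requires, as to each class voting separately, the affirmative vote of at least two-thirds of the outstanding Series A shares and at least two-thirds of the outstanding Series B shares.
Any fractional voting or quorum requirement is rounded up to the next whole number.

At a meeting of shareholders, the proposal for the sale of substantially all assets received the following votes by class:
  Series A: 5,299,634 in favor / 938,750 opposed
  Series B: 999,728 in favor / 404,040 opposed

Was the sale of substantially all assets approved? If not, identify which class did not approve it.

Series A: 2/3 of 7953012 = 5302008; 5,302,008 required, 5,299,634 in favor — not approved.
Series B: 2/3 of 1499219 = 999479.33, rounded up to 999480; 999,480 required, 999,728 in favor — approved.

Not approved — the Series A shares did not give the required vote.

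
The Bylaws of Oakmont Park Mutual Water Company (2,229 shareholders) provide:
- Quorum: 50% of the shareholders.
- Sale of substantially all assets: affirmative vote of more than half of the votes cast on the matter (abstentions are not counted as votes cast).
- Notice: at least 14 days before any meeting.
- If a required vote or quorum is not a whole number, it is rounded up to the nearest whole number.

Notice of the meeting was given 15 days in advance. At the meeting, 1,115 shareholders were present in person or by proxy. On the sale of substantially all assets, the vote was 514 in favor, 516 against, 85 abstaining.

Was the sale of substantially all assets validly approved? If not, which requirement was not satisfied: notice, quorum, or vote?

Notice: 15 days given; 14 required. Satisfied.
Quorum: 50% of 2,229 = 1,114.50, rounded up to 1,115; 1,115 present. Satisfied.
Vote: requires a majority of the votes cast (1,115 − 85 abstaining = 1,030); a majority of 1030 is 516, so 516 needed; 514 in favor. Not satisfied.

Invalid — vote requirement not satisfied.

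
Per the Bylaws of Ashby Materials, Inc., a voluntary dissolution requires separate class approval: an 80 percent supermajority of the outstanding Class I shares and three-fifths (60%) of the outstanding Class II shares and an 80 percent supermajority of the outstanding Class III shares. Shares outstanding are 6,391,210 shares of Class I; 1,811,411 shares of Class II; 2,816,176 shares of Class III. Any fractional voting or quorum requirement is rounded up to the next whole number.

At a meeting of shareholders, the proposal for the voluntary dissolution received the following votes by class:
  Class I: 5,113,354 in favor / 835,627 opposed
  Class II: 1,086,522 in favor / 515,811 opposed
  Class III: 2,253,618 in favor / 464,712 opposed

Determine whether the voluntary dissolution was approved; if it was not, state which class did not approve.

Not approved — the Class II shares did not give the required vote.

Class I: 4/5 of 6391210 = 5112968; 5,112,968 required, 5,113,354 in favor — approved.
Class II: 3/5 of 1811411 = 1086846.60, rounded up to 1086847; 1,086,847 required, 1,086,522 in favor — not approved.
Class III: 4/5 of 2816176 = 2252940.80, rounded up to 2252941; 2,252,941 required, 2,253,618 in favor — approved.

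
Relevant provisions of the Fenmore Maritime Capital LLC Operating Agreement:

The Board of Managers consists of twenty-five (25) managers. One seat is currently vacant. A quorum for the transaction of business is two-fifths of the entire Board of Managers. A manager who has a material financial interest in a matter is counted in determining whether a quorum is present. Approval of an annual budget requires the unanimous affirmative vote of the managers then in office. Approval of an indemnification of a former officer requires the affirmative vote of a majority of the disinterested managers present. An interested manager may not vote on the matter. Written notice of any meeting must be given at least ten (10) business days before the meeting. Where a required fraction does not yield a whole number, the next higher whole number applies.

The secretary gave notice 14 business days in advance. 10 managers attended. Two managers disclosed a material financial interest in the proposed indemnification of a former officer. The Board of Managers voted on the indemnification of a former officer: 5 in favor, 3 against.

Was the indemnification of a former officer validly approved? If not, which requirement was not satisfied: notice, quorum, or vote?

Valid — all requirements satisfied.

Notice: 14 business days given; 10 required (14 ≥ 10). Satisfied.
Quorum: 10 present (interested managers count toward quorum); quorum is 10. Satisfied.
Vote: the indemnification of a former officer requires a majority of the disinterested managers present (10 − 2 = 8). A majority of 8 is 5, so 5 affirmative votes are needed; 5 voted in favor. Satisfied.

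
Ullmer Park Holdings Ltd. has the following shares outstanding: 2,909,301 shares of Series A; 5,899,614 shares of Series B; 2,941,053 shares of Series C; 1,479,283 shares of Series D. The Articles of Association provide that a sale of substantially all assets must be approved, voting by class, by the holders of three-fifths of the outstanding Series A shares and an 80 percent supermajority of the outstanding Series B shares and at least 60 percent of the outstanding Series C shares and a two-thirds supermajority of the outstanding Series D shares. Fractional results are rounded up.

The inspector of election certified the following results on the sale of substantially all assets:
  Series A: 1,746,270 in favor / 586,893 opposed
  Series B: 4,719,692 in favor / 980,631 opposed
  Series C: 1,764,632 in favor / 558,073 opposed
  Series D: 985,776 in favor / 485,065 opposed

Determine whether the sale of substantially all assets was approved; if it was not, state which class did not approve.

Not approved — the Series D shares did not give the required vote.

Series A: 3/5 of 2909301 = 1745580.60, rounded up to 1745581; 1,745,581 required, 1,746,270 in favor — approved.
Series B: 4/5 of 5899614 = 4719691.20, rounded up to 4719692; 4,719,692 required, 4,719,692 in favor — approved.
Series C: 3/5 of 2941053 = 1764631.80, rounded up to 1764632; 1,764,632 required, 1,764,632 in favor — approved.
Series D: 2/3 of 1479283 = 986188.67, rounded up to 986189; 986,189 required, 985,776 in favor — not approved.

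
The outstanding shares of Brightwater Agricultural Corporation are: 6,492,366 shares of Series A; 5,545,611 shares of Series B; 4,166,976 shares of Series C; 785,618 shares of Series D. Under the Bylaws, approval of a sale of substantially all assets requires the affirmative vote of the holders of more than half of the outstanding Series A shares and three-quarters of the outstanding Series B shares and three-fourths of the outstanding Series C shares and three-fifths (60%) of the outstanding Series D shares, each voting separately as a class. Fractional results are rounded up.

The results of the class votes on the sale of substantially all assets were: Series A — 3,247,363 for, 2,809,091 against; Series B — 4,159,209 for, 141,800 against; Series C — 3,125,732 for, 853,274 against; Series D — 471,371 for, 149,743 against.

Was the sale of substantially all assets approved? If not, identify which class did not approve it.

Approved — every class gave the required vote.

Series A: a majority of 6492366 is 3246184; 3,246,184 required, 3,247,363 in favor — approved.
Series B: 3/4 of 5545611 = 4159208.25, rounded up to 4159209; 4,159,209 required, 4,159,209 in favor — approved.
Series C: 3/4 of 4166976 = 3125232; 3,125,232 required, 3,125,732 in favor — approved.
Series D: 3/5 of 785618 = 471370.80, rounded up to 471371; 471,371 required, 471,371 in favor — approved.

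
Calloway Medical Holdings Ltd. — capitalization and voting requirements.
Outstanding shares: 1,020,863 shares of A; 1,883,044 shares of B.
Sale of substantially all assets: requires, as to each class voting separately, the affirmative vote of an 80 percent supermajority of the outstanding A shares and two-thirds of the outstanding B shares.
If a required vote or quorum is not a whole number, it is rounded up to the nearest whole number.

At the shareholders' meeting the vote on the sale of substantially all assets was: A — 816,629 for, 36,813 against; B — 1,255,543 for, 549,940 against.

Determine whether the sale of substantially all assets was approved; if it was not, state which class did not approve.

A: 4/5 of 1020863 = 816690.40, rounded up to 816691; 816,691 required, 816,629 in favor — not approved.
B: 2/3 of 1883044 = 1255362.67, rounded up to 1255363; 1,255,363 required, 1,255,543 in favor — approved.

Not approved — the A shares did not give the required vote.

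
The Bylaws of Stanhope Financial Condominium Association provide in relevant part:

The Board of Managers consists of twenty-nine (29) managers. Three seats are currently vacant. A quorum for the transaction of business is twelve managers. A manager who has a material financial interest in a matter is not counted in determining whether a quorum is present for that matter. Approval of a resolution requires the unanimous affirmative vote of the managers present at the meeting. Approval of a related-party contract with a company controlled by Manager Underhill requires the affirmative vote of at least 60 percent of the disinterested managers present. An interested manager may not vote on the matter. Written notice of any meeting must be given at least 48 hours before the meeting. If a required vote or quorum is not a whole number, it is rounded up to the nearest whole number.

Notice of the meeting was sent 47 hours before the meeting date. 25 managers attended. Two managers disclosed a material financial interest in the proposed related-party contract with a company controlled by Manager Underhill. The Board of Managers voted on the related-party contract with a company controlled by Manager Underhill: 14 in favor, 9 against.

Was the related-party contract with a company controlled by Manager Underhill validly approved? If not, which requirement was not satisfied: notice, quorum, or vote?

Invalid — notice requirement not satisfied.

Notice: 47 hours given; 48 required (47 < 48). Not satisfied.
Quorum: 25 present, but the 2 interested managers do not count, leaving 23. Quorum is 12. Satisfied.
Vote: the related-party contract with a company controlled by Manager Underhill requires three-fifths of the disinterested managers present (25 − 2 = 23). 3/5 of 23 = 13.80, rounded up to 14, so 14 affirmative votes are needed; 14 voted in favor. Satisfied.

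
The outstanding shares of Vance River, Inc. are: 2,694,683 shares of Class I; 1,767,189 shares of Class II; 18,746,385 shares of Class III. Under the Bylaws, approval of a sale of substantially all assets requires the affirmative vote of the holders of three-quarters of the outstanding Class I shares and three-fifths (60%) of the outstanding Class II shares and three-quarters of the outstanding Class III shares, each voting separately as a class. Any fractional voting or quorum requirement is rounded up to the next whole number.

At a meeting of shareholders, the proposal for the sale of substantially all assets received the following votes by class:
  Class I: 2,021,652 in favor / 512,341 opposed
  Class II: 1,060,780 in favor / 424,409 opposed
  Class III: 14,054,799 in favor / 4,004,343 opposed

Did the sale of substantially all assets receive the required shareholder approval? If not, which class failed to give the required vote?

Class I: 3/4 of 2694683 = 2021012.25, rounded up to 2021013; 2,021,013 required, 2,021,652 in favor — approved.
Class II: 3/5 of 1767189 = 1060313.40, rounded up to 1060314; 1,060,314 required, 1,060,780 in favor — approved.
Class III: 3/4 of 18746385 = 14059788.75, rounded up to 14059789; 14,059,789 required, 14,054,799 in favor — not approved.

Not approved — the Class III shares did not give the required vote.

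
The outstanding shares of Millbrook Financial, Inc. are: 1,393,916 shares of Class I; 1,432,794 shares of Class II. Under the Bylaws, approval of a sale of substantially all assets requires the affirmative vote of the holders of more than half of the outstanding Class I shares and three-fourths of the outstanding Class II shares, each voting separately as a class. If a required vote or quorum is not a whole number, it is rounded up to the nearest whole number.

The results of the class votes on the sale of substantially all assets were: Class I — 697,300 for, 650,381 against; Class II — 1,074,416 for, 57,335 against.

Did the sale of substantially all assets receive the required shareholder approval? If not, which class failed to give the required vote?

Not approved — the Class II shares did not give the required vote.

Class I: a majority of 1393916 is 696959; 696,959 required, 697,300 in favor — approved.
Class II: 3/4 of 1432794 = 1074595.50, rounded up to 1074596; 1,074,596 required, 1,074,416 in favor — not approved.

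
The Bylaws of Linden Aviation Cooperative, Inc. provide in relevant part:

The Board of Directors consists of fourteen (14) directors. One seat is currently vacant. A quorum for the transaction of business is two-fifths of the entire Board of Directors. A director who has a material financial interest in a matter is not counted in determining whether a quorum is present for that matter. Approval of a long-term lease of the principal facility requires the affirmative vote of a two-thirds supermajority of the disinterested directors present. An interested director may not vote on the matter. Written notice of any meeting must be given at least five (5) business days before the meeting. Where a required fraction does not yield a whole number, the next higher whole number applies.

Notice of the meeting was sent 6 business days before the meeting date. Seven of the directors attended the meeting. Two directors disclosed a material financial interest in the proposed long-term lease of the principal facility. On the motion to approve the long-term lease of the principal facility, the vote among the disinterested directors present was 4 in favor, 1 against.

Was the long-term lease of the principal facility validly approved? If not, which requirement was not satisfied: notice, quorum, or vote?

Invalid — quorum requirement not satisfied.

Notice: 6 business days given; 5 required (6 ≥ 5). Satisfied.
Quorum: 7 present, but the 2 interested directors do not count, leaving 5. Quorum is 6. Not satisfied.
Vote: the long-term lease of the principal facility requires two-thirds of the disinterested directors present (7 − 2 = 5). 2/3 of 5 = 3.33, rounded up to 4, so 4 affirmative votes are needed; 4 voted in favor. Satisfied. (Moot — without a quorum no business can be validly transacted.)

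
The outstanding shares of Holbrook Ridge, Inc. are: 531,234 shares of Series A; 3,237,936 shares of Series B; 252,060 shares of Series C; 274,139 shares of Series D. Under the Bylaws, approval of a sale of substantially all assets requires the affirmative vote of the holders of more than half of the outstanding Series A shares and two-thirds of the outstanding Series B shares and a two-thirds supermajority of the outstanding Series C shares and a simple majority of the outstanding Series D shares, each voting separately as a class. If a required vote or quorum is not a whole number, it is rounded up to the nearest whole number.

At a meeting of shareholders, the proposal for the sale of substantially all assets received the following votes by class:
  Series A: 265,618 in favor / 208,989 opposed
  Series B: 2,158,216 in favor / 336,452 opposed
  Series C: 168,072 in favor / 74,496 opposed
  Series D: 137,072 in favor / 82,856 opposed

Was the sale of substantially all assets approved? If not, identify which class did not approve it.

Not approved — the Series B shares did not give the required vote.

Series A: a majority of 531234 is 265618; 265,618 required, 265,618 in favor — approved.
Series B: 2/3 of 3237936 = 2158624; 2,158,624 required, 2,158,216 in favor — not approved.
Series C: 2/3 of 252060 = 168040; 168,040 required, 168,072 in favor — approved.
Series D: a majority of 274139 is 137070; 137,070 required, 137,072 in favor — approved.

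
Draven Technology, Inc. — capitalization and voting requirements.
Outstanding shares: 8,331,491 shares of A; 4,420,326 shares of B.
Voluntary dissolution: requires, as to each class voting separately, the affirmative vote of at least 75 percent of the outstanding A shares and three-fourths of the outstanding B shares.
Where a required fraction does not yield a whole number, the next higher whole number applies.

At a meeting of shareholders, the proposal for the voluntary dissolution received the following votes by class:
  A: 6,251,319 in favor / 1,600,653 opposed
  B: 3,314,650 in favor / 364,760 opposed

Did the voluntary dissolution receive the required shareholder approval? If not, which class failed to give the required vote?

A: 3/4 of 8331491 = 6248618.25, rounded up to 6248619; 6,248,619 required, 6,251,319 in favor — approved.
B: 3/4 of 4420326 = 3315244.50, rounded up to 3315245; 3,315,245 required, 3,314,650 in favor — not approved.

Not approved — the B shares did not give the required vote.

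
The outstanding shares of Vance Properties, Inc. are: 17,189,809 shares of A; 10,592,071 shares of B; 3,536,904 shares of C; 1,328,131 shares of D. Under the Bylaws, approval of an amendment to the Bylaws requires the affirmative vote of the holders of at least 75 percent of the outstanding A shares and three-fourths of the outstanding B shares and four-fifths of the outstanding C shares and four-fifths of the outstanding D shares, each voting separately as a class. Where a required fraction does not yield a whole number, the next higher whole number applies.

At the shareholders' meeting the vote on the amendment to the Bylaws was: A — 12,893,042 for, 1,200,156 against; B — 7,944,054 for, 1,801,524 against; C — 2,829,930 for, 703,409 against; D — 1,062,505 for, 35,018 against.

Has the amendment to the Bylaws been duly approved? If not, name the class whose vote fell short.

A: 3/4 of 17189809 = 12892356.75, rounded up to 12892357; 12,892,357 required, 12,893,042 in favor — approved.
B: 3/4 of 10592071 = 7944053.25, rounded up to 7944054; 7,944,054 required, 7,944,054 in favor — approved.
C: 4/5 of 3536904 = 2829523.20, rounded up to 2829524; 2,829,524 required, 2,829,930 in favor — approved.
D: 4/5 of 1328131 = 1062504.80, rounded up to 1062505; 1,062,505 required, 1,062,505 in favor — approved.

Approved — every class gave the required vote.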